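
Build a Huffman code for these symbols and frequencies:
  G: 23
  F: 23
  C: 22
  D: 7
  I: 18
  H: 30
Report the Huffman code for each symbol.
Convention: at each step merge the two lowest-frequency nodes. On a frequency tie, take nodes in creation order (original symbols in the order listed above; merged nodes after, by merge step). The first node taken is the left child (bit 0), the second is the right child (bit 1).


Huffman tree construction:
Step 1: Merge D(7) + I(18) = 25
Step 2: Merge C(22) + G(23) = 45
Step 3: Merge F(23) + (D+I)(25) = 48
Step 4: Merge H(30) + (C+G)(45) = 75
Step 5: Merge (F+(D+I))(48) + (H+(C+G))(75) = 123
Read each symbol's code off the tree from the root (left child = 0, right child = 1).

Codes:
  G: 111 (length 3)
  F: 00 (length 2)
  C: 110 (length 3)
  D: 010 (length 3)
  I: 011 (length 3)
  H: 10 (length 2)
Average code length: 316/123 = 2.5691 bits/symbol


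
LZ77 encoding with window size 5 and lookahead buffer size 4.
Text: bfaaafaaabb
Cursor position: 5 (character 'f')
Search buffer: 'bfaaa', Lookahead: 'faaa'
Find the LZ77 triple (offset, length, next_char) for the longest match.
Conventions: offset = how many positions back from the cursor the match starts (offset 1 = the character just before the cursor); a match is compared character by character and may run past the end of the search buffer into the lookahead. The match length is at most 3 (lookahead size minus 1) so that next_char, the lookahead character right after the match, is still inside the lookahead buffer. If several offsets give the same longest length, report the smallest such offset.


Try each offset into the search buffer:
  offset=1 (pos 4, char 'a'): match length 0
  offset=2 (pos 3, char 'a'): match length 0
  offset=3 (pos 2, char 'a'): match length 0
  offset=4 (pos 1, char 'f'): match length 3
  offset=5 (pos 0, char 'b'): match length 0
Longest match has length 3 at offset 4.
next_char = character at position 5 + 3 = 8 -> 'a'

Best match: offset=4, length=3 (matching 'faa' starting at position 1)
LZ77 triple: (4, 3, 'a')


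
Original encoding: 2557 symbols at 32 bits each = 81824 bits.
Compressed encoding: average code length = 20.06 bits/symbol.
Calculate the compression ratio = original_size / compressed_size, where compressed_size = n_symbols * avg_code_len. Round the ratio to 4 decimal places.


original_size = n_symbols * orig_bits = 2557 * 32 = 81824 bits
compressed_size = n_symbols * avg_code_len = 2557 * 20.06 = 51293.42 bits
ratio = original_size / compressed_size = 81824 / 51293.42 = 1.5952

Compression ratio = 1.5952


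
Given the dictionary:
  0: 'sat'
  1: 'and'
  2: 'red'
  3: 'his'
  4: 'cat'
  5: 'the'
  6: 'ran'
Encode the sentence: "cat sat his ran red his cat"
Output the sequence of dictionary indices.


Look up each word in the dictionary:
  'cat' -> 4
  'sat' -> 0
  'his' -> 3
  'ran' -> 6
  'red' -> 2
  'his' -> 3
  'cat' -> 4

Encoded: [4, 0, 3, 6, 2, 3, 4]


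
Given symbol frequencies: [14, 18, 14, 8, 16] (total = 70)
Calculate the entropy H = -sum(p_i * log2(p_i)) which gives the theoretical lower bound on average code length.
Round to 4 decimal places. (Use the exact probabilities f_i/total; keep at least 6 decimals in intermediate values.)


Per-symbol terms -p_i * log2(p_i) with p_i = f_i/70:
  p = 14/70 = 0.200000: log2(p) = -2.321928, -p*log2(p) = 0.464386
  p = 18/70 = 0.257143: log2(p) = -1.959358, -p*log2(p) = 0.503835
  p = 14/70 = 0.200000: log2(p) = -2.321928, -p*log2(p) = 0.464386
  p = 8/70 = 0.114286: log2(p) = -3.129283, -p*log2(p) = 0.357632
  p = 16/70 = 0.228571: log2(p) = -2.129283, -p*log2(p) = 0.486693
H = 0.464386 + 0.503835 + 0.464386 + 0.357632 + 0.486693 = 2.276932

H = 2.2769 bits/symbol


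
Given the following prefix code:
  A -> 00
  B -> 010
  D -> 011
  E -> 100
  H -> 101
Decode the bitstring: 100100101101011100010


Decoding step by step:
Bits 100 -> E
Bits 100 -> E
Bits 101 -> H
Bits 101 -> H
Bits 011 -> D
Bits 100 -> E
Bits 010 -> B


Decoded message: EEHHDEB


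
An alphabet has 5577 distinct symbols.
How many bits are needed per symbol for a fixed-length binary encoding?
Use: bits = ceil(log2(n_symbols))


log2(5577) = 12.4453
Bracket: 2^12 = 4096 < 5577 <= 2^13 = 8192
So ceil(log2(5577)) = 13

bits = ceil(log2(5577)) = ceil(12.4453) = 13 bits


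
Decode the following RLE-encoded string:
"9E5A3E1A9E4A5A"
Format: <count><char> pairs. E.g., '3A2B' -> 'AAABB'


Expanding each <count><char> pair:
  9E -> 'EEEEEEEEE'
  5A -> 'AAAAA'
  3E -> 'EEE'
  1A -> 'A'
  9E -> 'EEEEEEEEE'
  4A -> 'AAAA'
  5A -> 'AAAAA'

Decoded = EEEEEEEEEAAAAAEEEAEEEEEEEEEAAAAAAAAA


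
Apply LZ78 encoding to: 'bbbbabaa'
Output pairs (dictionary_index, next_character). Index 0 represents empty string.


LZ78 encoding steps:
Dictionary: {0: ''}
Step 1: w='' (idx 0), next='b' -> output (0, 'b'), add 'b' as idx 1
Step 2: w='b' (idx 1), next='b' -> output (1, 'b'), add 'bb' as idx 2
Step 3: w='b' (idx 1), next='a' -> output (1, 'a'), add 'ba' as idx 3
Step 4: w='ba' (idx 3), next='a' -> output (3, 'a'), add 'baa' as idx 4


Encoded: [(0, 'b'), (1, 'b'), (1, 'a'), (3, 'a')]


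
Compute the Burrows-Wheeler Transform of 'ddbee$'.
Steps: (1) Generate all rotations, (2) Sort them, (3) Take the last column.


Rotations (sorted):
  0: $ddbee -> last char: e
  1: bee$dd -> last char: d
  2: dbee$d -> last char: d
  3: ddbee$ -> last char: $
  4: e$ddbe -> last char: e
  5: ee$ddb -> last char: b


BWT = edd$eb


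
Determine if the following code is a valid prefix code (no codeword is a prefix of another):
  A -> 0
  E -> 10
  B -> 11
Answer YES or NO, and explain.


Checking each pair (does one codeword prefix another?):
  A='0' vs E='10': no prefix
  A='0' vs B='11': no prefix
  E='10' vs A='0': no prefix
  E='10' vs B='11': no prefix
  B='11' vs A='0': no prefix
  B='11' vs E='10': no prefix
No violation found over all pairs.

YES -- this is a valid prefix code. No codeword is a prefix of any other codeword.


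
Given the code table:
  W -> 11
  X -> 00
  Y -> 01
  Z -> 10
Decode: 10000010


Decoding:
10 -> Z
00 -> X
00 -> X
10 -> Z


Result: ZXXZ


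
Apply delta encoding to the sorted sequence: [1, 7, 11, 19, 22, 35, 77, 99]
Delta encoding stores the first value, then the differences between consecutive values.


First value: 1
Deltas:
  7 - 1 = 6
  11 - 7 = 4
  19 - 11 = 8
  22 - 19 = 3
  35 - 22 = 13
  77 - 35 = 42
  99 - 77 = 22


Delta encoded: [1, 6, 4, 8, 3, 13, 42, 22]


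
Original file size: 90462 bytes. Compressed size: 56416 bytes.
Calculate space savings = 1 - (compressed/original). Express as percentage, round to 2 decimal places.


ratio = compressed/original = 56416/90462 = 0.623643
savings = 1 - ratio = 1 - 0.623643 = 0.376357
as a percentage: 0.376357 * 100 = 37.64%

Space savings = 1 - 56416/90462 = 37.64%


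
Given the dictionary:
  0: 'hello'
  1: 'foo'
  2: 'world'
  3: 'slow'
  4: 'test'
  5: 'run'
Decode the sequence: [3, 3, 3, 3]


Look up each index in the dictionary:
  3 -> 'slow'
  3 -> 'slow'
  3 -> 'slow'
  3 -> 'slow'

Decoded: "slow slow slow slow"


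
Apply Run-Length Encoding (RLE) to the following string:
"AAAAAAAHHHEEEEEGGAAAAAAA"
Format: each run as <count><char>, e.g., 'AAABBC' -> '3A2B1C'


Scanning runs left to right:
  i=0: run of 'A' x 7 -> '7A'
  i=7: run of 'H' x 3 -> '3H'
  i=10: run of 'E' x 5 -> '5E'
  i=15: run of 'G' x 2 -> '2G'
  i=17: run of 'A' x 7 -> '7A'

RLE = 7A3H5E2G7A


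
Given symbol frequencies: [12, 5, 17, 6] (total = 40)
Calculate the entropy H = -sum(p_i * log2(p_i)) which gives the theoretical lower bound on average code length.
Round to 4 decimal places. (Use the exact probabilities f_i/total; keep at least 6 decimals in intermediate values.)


Per-symbol terms -p_i * log2(p_i) with p_i = f_i/40:
  p = 12/40 = 0.300000: log2(p) = -1.736966, -p*log2(p) = 0.521090
  p = 5/40 = 0.125000: log2(p) = -3.000000, -p*log2(p) = 0.375000
  p = 17/40 = 0.425000: log2(p) = -1.234465, -p*log2(p) = 0.524648
  p = 6/40 = 0.150000: log2(p) = -2.736966, -p*log2(p) = 0.410545
H = 0.521090 + 0.375000 + 0.524648 + 0.410545 = 1.831283

H = 1.8313 bits/symbol


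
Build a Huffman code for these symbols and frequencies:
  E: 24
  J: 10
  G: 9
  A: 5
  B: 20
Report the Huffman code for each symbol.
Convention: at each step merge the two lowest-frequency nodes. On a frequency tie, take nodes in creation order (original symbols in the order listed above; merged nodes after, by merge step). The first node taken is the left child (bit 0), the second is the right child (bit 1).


Huffman tree construction:
Step 1: Merge A(5) + G(9) = 14
Step 2: Merge J(10) + (A+G)(14) = 24
Step 3: Merge B(20) + E(24) = 44
Step 4: Merge (J+(A+G))(24) + (B+E)(44) = 68
Read each symbol's code off the tree from the root (left child = 0, right child = 1).

Codes:
  E: 11 (length 2)
  J: 00 (length 2)
  G: 011 (length 3)
  A: 010 (length 3)
  B: 10 (length 2)
Average code length: 150/68 = 2.2059 bits/symbol


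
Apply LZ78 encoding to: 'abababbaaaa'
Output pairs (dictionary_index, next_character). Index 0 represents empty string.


LZ78 encoding steps:
Dictionary: {0: ''}
Step 1: w='' (idx 0), next='a' -> output (0, 'a'), add 'a' as idx 1
Step 2: w='' (idx 0), next='b' -> output (0, 'b'), add 'b' as idx 2
Step 3: w='a' (idx 1), next='b' -> output (1, 'b'), add 'ab' as idx 3
Step 4: w='ab' (idx 3), next='b' -> output (3, 'b'), add 'abb' as idx 4
Step 5: w='a' (idx 1), next='a' -> output (1, 'a'), add 'aa' as idx 5
Step 6: w='aa' (idx 5), end of input -> output (5, '')


Encoded: [(0, 'a'), (0, 'b'), (1, 'b'), (3, 'b'), (1, 'a'), (5, '')]


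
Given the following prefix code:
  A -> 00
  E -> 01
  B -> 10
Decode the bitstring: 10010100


Decoding step by step:
Bits 10 -> B
Bits 01 -> E
Bits 01 -> E
Bits 00 -> A


Decoded message: BEEA


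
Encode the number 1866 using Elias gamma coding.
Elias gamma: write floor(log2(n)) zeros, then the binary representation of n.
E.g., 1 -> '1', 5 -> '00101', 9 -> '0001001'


num_bits = floor(log2(1866)) + 1 = 11
leading_zeros = num_bits - 1 = 10
binary(1866) = 11101001010

Elias gamma(1866) = '0000000000' + '11101001010' = 000000000011101001010 (21 bits)


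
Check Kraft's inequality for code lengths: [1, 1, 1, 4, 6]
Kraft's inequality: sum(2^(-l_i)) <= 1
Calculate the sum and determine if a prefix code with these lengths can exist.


Sum = 2^(-1) + 2^(-1) + 2^(-1) + 2^(-4) + 2^(-6)
    = 0.5 + 0.5 + 0.5 + 0.0625 + 0.015625
    = 101/64 = 1.578125
Since 1.578125 > 1, Kraft's inequality is NOT satisfied.
A prefix code with these lengths CANNOT exist.

Kraft sum = 1.578125. Not satisfied.


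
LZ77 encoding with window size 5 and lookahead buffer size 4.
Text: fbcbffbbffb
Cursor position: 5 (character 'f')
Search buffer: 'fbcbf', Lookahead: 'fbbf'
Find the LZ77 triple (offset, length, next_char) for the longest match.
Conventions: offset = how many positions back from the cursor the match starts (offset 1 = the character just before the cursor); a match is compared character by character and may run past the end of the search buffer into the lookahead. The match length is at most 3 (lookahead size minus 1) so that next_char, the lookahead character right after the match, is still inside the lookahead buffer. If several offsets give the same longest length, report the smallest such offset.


Try each offset into the search buffer:
  offset=1 (pos 4, char 'f'): match length 1
  offset=2 (pos 3, char 'b'): match length 0
  offset=3 (pos 2, char 'c'): match length 0
  offset=4 (pos 1, char 'b'): match length 0
  offset=5 (pos 0, char 'f'): match length 2
Longest match has length 2 at offset 5.
next_char = character at position 5 + 2 = 7 -> 'b'

Best match: offset=5, length=2 (matching 'fb' starting at position 0)
LZ77 triple: (5, 2, 'b')


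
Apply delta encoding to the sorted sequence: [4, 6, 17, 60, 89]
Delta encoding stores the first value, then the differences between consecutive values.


First value: 4
Deltas:
  6 - 4 = 2
  17 - 6 = 11
  60 - 17 = 43
  89 - 60 = 29


Delta encoded: [4, 2, 11, 43, 29]


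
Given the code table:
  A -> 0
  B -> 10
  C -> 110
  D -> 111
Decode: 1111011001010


Decoding:
111 -> D
10 -> B
110 -> C
0 -> A
10 -> B
10 -> B


Result: DBCABB


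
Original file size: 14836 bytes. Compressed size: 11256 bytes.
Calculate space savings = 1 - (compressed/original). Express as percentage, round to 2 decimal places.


ratio = compressed/original = 11256/14836 = 0.758695
savings = 1 - ratio = 1 - 0.758695 = 0.241305
as a percentage: 0.241305 * 100 = 24.13%

Space savings = 1 - 11256/14836 = 24.13%


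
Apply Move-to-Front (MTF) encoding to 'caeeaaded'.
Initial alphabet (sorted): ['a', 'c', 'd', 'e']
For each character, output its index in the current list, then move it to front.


MTF encoding:
'c': index 1 in ['a', 'c', 'd', 'e'] -> ['c', 'a', 'd', 'e']
'a': index 1 in ['c', 'a', 'd', 'e'] -> ['a', 'c', 'd', 'e']
'e': index 3 in ['a', 'c', 'd', 'e'] -> ['e', 'a', 'c', 'd']
'e': index 0 in ['e', 'a', 'c', 'd'] -> ['e', 'a', 'c', 'd']
'a': index 1 in ['e', 'a', 'c', 'd'] -> ['a', 'e', 'c', 'd']
'a': index 0 in ['a', 'e', 'c', 'd'] -> ['a', 'e', 'c', 'd']
'd': index 3 in ['a', 'e', 'c', 'd'] -> ['d', 'a', 'e', 'c']
'e': index 2 in ['d', 'a', 'e', 'c'] -> ['e', 'd', 'a', 'c']
'd': index 1 in ['e', 'd', 'a', 'c'] -> ['d', 'e', 'a', 'c']


Output: [1, 1, 3, 0, 1, 0, 3, 2, 1]


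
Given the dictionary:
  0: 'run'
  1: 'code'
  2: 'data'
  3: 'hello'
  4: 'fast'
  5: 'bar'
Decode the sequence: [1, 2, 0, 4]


Look up each index in the dictionary:
  1 -> 'code'
  2 -> 'data'
  0 -> 'run'
  4 -> 'fast'

Decoded: "code data run fast"


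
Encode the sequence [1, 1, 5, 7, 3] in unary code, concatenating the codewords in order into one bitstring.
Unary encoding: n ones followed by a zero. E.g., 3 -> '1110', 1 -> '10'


Encode each number as n ones followed by a terminating 0:
  1 -> 10 (2 bits)
  1 -> 10 (2 bits)
  5 -> 111110 (6 bits)
  7 -> 11111110 (8 bits)
  3 -> 1110 (4 bits)
Total length = 2 + 2 + 6 + 8 + 4 = 22 bits.

Unary([1, 1, 5, 7, 3]) = 1010111110111111101110 (22 bits)


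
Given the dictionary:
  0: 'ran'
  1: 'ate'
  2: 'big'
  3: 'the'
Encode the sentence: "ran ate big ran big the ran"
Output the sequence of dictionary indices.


Look up each word in the dictionary:
  'ran' -> 0
  'ate' -> 1
  'big' -> 2
  'ran' -> 0
  'big' -> 2
  'the' -> 3
  'ran' -> 0

Encoded: [0, 1, 2, 0, 2, 3, 0]


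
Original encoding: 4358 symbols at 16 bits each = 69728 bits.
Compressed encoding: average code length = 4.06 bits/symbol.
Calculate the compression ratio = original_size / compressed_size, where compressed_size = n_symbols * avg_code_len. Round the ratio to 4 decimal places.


original_size = n_symbols * orig_bits = 4358 * 16 = 69728 bits
compressed_size = n_symbols * avg_code_len = 4358 * 4.06 = 17693.48 bits
ratio = original_size / compressed_size = 69728 / 17693.48 = 3.9409

Compression ratio = 3.9409


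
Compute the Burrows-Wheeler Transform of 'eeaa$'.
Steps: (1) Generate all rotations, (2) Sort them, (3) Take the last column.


Rotations (sorted):
  0: $eeaa -> last char: a
  1: a$eea -> last char: a
  2: aa$ee -> last char: e
  3: eaa$e -> last char: e
  4: eeaa$ -> last char: $


BWT = aaee$


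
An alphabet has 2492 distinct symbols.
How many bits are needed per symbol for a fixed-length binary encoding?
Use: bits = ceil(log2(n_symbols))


log2(2492) = 11.2831
Bracket: 2^11 = 2048 < 2492 <= 2^12 = 4096
So ceil(log2(2492)) = 12

bits = ceil(log2(2492)) = ceil(11.2831) = 12 bits


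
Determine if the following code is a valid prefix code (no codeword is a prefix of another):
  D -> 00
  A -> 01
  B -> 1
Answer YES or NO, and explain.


Checking each pair (does one codeword prefix another?):
  D='00' vs A='01': no prefix
  D='00' vs B='1': no prefix
  A='01' vs D='00': no prefix
  A='01' vs B='1': no prefix
  B='1' vs D='00': no prefix
  B='1' vs A='01': no prefix
No violation found over all pairs.

YES -- this is a valid prefix code. No codeword is a prefix of any other codeword.


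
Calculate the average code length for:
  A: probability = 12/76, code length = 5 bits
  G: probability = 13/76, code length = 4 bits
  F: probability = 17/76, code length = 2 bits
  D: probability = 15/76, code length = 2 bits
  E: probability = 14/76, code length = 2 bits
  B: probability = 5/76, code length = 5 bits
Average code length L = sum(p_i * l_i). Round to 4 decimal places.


Weighted contributions p_i * l_i:
  A: (12/76) * 5 = 60/76
  G: (13/76) * 4 = 52/76
  F: (17/76) * 2 = 34/76
  D: (15/76) * 2 = 30/76
  E: (14/76) * 2 = 28/76
  B: (5/76) * 5 = 25/76
Sum = (60 + 52 + 34 + 30 + 28 + 25)/76 = 229/76

L = 229/76 = 3.0132 bits/symbol


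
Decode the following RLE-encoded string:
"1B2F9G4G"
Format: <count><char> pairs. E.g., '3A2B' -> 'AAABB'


Expanding each <count><char> pair:
  1B -> 'B'
  2F -> 'FF'
  9G -> 'GGGGGGGGG'
  4G -> 'GGGG'

Decoded = BFFGGGGGGGGGGGGG


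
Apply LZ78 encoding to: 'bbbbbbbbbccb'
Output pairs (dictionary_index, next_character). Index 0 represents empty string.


LZ78 encoding steps:
Dictionary: {0: ''}
Step 1: w='' (idx 0), next='b' -> output (0, 'b'), add 'b' as idx 1
Step 2: w='b' (idx 1), next='b' -> output (1, 'b'), add 'bb' as idx 2
Step 3: w='bb' (idx 2), next='b' -> output (2, 'b'), add 'bbb' as idx 3
Step 4: w='bbb' (idx 3), next='c' -> output (3, 'c'), add 'bbbc' as idx 4
Step 5: w='' (idx 0), next='c' -> output (0, 'c'), add 'c' as idx 5
Step 6: w='b' (idx 1), end of input -> output (1, '')


Encoded: [(0, 'b'), (1, 'b'), (2, 'b'), (3, 'c'), (0, 'c'), (1, '')]


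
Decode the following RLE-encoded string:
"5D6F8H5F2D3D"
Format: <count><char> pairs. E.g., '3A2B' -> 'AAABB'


Expanding each <count><char> pair:
  5D -> 'DDDDD'
  6F -> 'FFFFFF'
  8H -> 'HHHHHHHH'
  5F -> 'FFFFF'
  2D -> 'DD'
  3D -> 'DDD'

Decoded = DDDDDFFFFFFHHHHHHHHFFFFFDDDDD


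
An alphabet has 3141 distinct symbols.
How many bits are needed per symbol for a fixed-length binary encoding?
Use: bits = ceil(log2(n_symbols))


log2(3141) = 11.617
Bracket: 2^11 = 2048 < 3141 <= 2^12 = 4096
So ceil(log2(3141)) = 12

bits = ceil(log2(3141)) = ceil(11.617) = 12 bits


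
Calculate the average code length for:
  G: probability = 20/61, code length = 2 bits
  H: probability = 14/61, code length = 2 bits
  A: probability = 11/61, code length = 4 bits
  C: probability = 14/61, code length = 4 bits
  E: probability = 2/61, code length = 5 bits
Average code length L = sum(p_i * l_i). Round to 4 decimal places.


Weighted contributions p_i * l_i:
  G: (20/61) * 2 = 40/61
  H: (14/61) * 2 = 28/61
  A: (11/61) * 4 = 44/61
  C: (14/61) * 4 = 56/61
  E: (2/61) * 5 = 10/61
Sum = (40 + 28 + 44 + 56 + 10)/61 = 178/61

L = 178/61 = 2.9180 bits/symbol


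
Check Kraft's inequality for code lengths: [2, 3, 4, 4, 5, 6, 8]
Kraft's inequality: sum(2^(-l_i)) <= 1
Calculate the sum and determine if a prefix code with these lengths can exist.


Sum = 2^(-2) + 2^(-3) + 2^(-4) + 2^(-4) + 2^(-5) + 2^(-6) + 2^(-8)
    = 0.25 + 0.125 + 0.0625 + 0.0625 + 0.03125 + 0.015625 + 0.00390625
    = 141/256 = 0.55078125
Since 0.55078125 <= 1, Kraft's inequality IS satisfied.
A prefix code with these lengths CAN exist.

Kraft sum = 0.55078125. Satisfied.


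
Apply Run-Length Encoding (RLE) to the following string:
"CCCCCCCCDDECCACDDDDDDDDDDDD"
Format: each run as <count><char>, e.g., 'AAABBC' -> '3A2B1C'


Scanning runs left to right:
  i=0: run of 'C' x 8 -> '8C'
  i=8: run of 'D' x 2 -> '2D'
  i=10: run of 'E' x 1 -> '1E'
  i=11: run of 'C' x 2 -> '2C'
  i=13: run of 'A' x 1 -> '1A'
  i=14: run of 'C' x 1 -> '1C'
  i=15: run of 'D' x 12 -> '12D'

RLE = 8C2D1E2C1A1C12D


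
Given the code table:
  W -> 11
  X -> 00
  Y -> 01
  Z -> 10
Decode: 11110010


Decoding:
11 -> W
11 -> W
00 -> X
10 -> Z


Result: WWXZ


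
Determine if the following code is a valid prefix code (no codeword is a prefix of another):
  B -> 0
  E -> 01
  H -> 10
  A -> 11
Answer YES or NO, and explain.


Checking each pair (does one codeword prefix another?):
  B='0' vs E='01': prefix -- VIOLATION

NO -- this is NOT a valid prefix code. B (0) is a prefix of E (01).


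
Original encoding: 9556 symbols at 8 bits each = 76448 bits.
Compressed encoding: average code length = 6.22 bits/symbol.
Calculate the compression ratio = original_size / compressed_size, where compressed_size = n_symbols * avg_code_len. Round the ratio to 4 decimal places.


original_size = n_symbols * orig_bits = 9556 * 8 = 76448 bits
compressed_size = n_symbols * avg_code_len = 9556 * 6.22 = 59438.32 bits
ratio = original_size / compressed_size = 76448 / 59438.32 = 1.2862

Compression ratio = 1.2862


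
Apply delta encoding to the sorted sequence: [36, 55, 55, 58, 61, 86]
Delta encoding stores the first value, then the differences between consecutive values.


First value: 36
Deltas:
  55 - 36 = 19
  55 - 55 = 0
  58 - 55 = 3
  61 - 58 = 3
  86 - 61 = 25


Delta encoded: [36, 19, 0, 3, 3, 25]


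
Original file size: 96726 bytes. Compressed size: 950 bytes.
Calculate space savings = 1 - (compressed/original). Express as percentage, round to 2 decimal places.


ratio = compressed/original = 950/96726 = 0.009822
savings = 1 - ratio = 1 - 0.009822 = 0.990178
as a percentage: 0.990178 * 100 = 99.02%

Space savings = 1 - 950/96726 = 99.02%


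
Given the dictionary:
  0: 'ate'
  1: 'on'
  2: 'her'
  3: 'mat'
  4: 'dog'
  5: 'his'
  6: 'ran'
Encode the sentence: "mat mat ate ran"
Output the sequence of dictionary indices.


Look up each word in the dictionary:
  'mat' -> 3
  'mat' -> 3
  'ate' -> 0
  'ran' -> 6

Encoded: [3, 3, 0, 6]


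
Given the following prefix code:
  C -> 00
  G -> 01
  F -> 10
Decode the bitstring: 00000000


Decoding step by step:
Bits 00 -> C
Bits 00 -> C
Bits 00 -> C
Bits 00 -> C


Decoded message: CCCC


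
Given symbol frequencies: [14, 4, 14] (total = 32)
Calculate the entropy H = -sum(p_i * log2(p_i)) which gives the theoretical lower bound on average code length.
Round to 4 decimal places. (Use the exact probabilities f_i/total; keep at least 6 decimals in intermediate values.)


Per-symbol terms -p_i * log2(p_i) with p_i = f_i/32:
  p = 14/32 = 0.437500: log2(p) = -1.192645, -p*log2(p) = 0.521782
  p = 4/32 = 0.125000: log2(p) = -3.000000, -p*log2(p) = 0.375000
  p = 14/32 = 0.437500: log2(p) = -1.192645, -p*log2(p) = 0.521782
H = 0.521782 + 0.375000 + 0.521782 = 1.418564

H = 1.4186 bits/symbol


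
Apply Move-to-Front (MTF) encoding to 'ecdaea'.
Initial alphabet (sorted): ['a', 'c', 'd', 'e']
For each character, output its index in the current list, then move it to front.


MTF encoding:
'e': index 3 in ['a', 'c', 'd', 'e'] -> ['e', 'a', 'c', 'd']
'c': index 2 in ['e', 'a', 'c', 'd'] -> ['c', 'e', 'a', 'd']
'd': index 3 in ['c', 'e', 'a', 'd'] -> ['d', 'c', 'e', 'a']
'a': index 3 in ['d', 'c', 'e', 'a'] -> ['a', 'd', 'c', 'e']
'e': index 3 in ['a', 'd', 'c', 'e'] -> ['e', 'a', 'd', 'c']
'a': index 1 in ['e', 'a', 'd', 'c'] -> ['a', 'e', 'd', 'c']


Output: [3, 2, 3, 3, 3, 1]


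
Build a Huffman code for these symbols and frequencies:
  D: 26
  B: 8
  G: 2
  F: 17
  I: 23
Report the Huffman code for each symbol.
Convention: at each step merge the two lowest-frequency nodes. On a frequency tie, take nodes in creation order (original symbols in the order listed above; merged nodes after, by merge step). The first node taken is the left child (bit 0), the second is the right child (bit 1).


Huffman tree construction:
Step 1: Merge G(2) + B(8) = 10
Step 2: Merge (G+B)(10) + F(17) = 27
Step 3: Merge I(23) + D(26) = 49
Step 4: Merge ((G+B)+F)(27) + (I+D)(49) = 76
Read each symbol's code off the tree from the root (left child = 0, right child = 1).

Codes:
  D: 11 (length 2)
  B: 001 (length 3)
  G: 000 (length 3)
  F: 01 (length 2)
  I: 10 (length 2)
Average code length: 162/76 = 2.1316 bits/symbol


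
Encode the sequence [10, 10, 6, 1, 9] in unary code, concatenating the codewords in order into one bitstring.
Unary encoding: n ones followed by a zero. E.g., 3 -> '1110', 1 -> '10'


Encode each number as n ones followed by a terminating 0:
  10 -> 11111111110 (11 bits)
  10 -> 11111111110 (11 bits)
  6 -> 1111110 (7 bits)
  1 -> 10 (2 bits)
  9 -> 1111111110 (10 bits)
Total length = 11 + 11 + 7 + 2 + 10 = 41 bits.

Unary([10, 10, 6, 1, 9]) = 11111111110111111111101111110101111111110 (41 bits)


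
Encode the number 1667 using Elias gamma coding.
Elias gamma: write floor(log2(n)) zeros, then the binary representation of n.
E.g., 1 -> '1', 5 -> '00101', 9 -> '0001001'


num_bits = floor(log2(1667)) + 1 = 11
leading_zeros = num_bits - 1 = 10
binary(1667) = 11010000011

Elias gamma(1667) = '0000000000' + '11010000011' = 000000000011010000011 (21 bits)


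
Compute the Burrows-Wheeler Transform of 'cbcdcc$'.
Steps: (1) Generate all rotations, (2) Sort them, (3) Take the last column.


Rotations (sorted):
  0: $cbcdcc -> last char: c
  1: bcdcc$c -> last char: c
  2: c$cbcdc -> last char: c
  3: cbcdcc$ -> last char: $
  4: cc$cbcd -> last char: d
  5: cdcc$cb -> last char: b
  6: dcc$cbc -> last char: c


BWT = ccc$dbc


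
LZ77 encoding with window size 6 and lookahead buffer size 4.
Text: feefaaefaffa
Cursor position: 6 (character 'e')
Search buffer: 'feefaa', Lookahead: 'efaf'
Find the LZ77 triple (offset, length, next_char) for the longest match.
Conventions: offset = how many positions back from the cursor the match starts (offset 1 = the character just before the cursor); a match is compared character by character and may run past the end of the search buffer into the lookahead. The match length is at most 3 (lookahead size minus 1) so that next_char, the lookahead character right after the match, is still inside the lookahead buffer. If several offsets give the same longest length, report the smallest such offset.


Try each offset into the search buffer:
  offset=1 (pos 5, char 'a'): match length 0
  offset=2 (pos 4, char 'a'): match length 0
  offset=3 (pos 3, char 'f'): match length 0
  offset=4 (pos 2, char 'e'): match length 3
  offset=5 (pos 1, char 'e'): match length 1
  offset=6 (pos 0, char 'f'): match length 0
Longest match has length 3 at offset 4.
next_char = character at position 6 + 3 = 9 -> 'f'

Best match: offset=4, length=3 (matching 'efa' starting at position 2)
LZ77 triple: (4, 3, 'f')


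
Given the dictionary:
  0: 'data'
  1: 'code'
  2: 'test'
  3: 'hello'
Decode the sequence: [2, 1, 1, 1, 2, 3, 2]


Look up each index in the dictionary:
  2 -> 'test'
  1 -> 'code'
  1 -> 'code'
  1 -> 'code'
  2 -> 'test'
  3 -> 'hello'
  2 -> 'test'

Decoded: "test code code code test hello test"


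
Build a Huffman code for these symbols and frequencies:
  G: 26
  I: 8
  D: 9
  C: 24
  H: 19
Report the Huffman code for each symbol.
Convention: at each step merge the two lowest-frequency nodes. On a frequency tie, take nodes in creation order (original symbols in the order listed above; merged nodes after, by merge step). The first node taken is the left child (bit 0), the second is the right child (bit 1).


Huffman tree construction:
Step 1: Merge I(8) + D(9) = 17
Step 2: Merge (I+D)(17) + H(19) = 36
Step 3: Merge C(24) + G(26) = 50
Step 4: Merge ((I+D)+H)(36) + (C+G)(50) = 86
Read each symbol's code off the tree from the root (left child = 0, right child = 1).

Codes:
  G: 11 (length 2)
  I: 000 (length 3)
  D: 001 (length 3)
  C: 10 (length 2)
  H: 01 (length 2)
Average code length: 189/86 = 2.1977 bits/symbol


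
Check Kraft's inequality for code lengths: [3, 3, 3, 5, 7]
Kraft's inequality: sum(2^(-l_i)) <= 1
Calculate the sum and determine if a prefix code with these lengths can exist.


Sum = 2^(-3) + 2^(-3) + 2^(-3) + 2^(-5) + 2^(-7)
    = 0.125 + 0.125 + 0.125 + 0.03125 + 0.0078125
    = 53/128 = 0.4140625
Since 0.4140625 <= 1, Kraft's inequality IS satisfied.
A prefix code with these lengths CAN exist.

Kraft sum = 0.4140625. Satisfied.


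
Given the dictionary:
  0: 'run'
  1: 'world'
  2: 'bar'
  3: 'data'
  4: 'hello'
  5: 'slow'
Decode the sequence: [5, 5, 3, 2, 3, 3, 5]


Look up each index in the dictionary:
  5 -> 'slow'
  5 -> 'slow'
  3 -> 'data'
  2 -> 'bar'
  3 -> 'data'
  3 -> 'data'
  5 -> 'slow'

Decoded: "slow slow data bar data data slow"


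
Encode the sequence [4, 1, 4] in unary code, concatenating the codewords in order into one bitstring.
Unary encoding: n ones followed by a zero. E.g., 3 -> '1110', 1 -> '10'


Encode each number as n ones followed by a terminating 0:
  4 -> 11110 (5 bits)
  1 -> 10 (2 bits)
  4 -> 11110 (5 bits)
Total length = 5 + 2 + 5 = 12 bits.

Unary([4, 1, 4]) = 111101011110 (12 bits)


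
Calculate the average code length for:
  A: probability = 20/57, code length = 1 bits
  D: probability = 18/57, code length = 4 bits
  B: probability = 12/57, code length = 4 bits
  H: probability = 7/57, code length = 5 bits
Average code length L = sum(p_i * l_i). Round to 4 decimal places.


Weighted contributions p_i * l_i:
  A: (20/57) * 1 = 20/57
  D: (18/57) * 4 = 72/57
  B: (12/57) * 4 = 48/57
  H: (7/57) * 5 = 35/57
Sum = (20 + 72 + 48 + 35)/57 = 175/57

L = 175/57 = 3.0702 bits/symbol


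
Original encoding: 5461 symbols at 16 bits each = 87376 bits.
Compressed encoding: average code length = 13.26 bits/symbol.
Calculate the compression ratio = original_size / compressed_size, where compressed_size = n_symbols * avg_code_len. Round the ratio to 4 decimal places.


original_size = n_symbols * orig_bits = 5461 * 16 = 87376 bits
compressed_size = n_symbols * avg_code_len = 5461 * 13.26 = 72412.86 bits
ratio = original_size / compressed_size = 87376 / 72412.86 = 1.2066

Compression ratio = 1.2066


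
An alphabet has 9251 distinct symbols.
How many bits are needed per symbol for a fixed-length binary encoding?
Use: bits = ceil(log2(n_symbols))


log2(9251) = 13.1754
Bracket: 2^13 = 8192 < 9251 <= 2^14 = 16384
So ceil(log2(9251)) = 14

bits = ceil(log2(9251)) = ceil(13.1754) = 14 bits


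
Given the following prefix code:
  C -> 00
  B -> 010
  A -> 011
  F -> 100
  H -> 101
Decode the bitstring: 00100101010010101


Decoding step by step:
Bits 00 -> C
Bits 100 -> F
Bits 101 -> H
Bits 010 -> B
Bits 010 -> B
Bits 101 -> H


Decoded message: CFHBBH


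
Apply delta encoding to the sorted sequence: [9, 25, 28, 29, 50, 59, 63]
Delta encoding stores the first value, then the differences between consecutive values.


First value: 9
Deltas:
  25 - 9 = 16
  28 - 25 = 3
  29 - 28 = 1
  50 - 29 = 21
  59 - 50 = 9
  63 - 59 = 4


Delta encoded: [9, 16, 3, 1, 21, 9, 4]


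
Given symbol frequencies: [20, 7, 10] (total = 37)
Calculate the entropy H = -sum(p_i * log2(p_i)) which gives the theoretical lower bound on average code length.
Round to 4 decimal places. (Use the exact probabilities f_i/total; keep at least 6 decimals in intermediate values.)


Per-symbol terms -p_i * log2(p_i) with p_i = f_i/37:
  p = 20/37 = 0.540541: log2(p) = -0.887525, -p*log2(p) = 0.479743
  p = 7/37 = 0.189189: log2(p) = -2.402098, -p*log2(p) = 0.454451
  p = 10/37 = 0.270270: log2(p) = -1.887525, -p*log2(p) = 0.510142
H = 0.479743 + 0.454451 + 0.510142 = 1.444336

H = 1.4443 bits/symbol


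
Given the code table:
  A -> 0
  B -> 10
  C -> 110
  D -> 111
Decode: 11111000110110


Decoding:
111 -> D
110 -> C
0 -> A
0 -> A
110 -> C
110 -> C


Result: DCAACC


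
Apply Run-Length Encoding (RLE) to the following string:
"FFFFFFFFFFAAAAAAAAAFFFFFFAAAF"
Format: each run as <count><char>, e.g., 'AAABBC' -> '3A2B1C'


Scanning runs left to right:
  i=0: run of 'F' x 10 -> '10F'
  i=10: run of 'A' x 9 -> '9A'
  i=19: run of 'F' x 6 -> '6F'
  i=25: run of 'A' x 3 -> '3A'
  i=28: run of 'F' x 1 -> '1F'

RLE = 10F9A6F3A1F


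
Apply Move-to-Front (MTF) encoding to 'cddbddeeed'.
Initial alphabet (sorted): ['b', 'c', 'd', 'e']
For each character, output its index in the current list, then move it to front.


MTF encoding:
'c': index 1 in ['b', 'c', 'd', 'e'] -> ['c', 'b', 'd', 'e']
'd': index 2 in ['c', 'b', 'd', 'e'] -> ['d', 'c', 'b', 'e']
'd': index 0 in ['d', 'c', 'b', 'e'] -> ['d', 'c', 'b', 'e']
'b': index 2 in ['d', 'c', 'b', 'e'] -> ['b', 'd', 'c', 'e']
'd': index 1 in ['b', 'd', 'c', 'e'] -> ['d', 'b', 'c', 'e']
'd': index 0 in ['d', 'b', 'c', 'e'] -> ['d', 'b', 'c', 'e']
'e': index 3 in ['d', 'b', 'c', 'e'] -> ['e', 'd', 'b', 'c']
'e': index 0 in ['e', 'd', 'b', 'c'] -> ['e', 'd', 'b', 'c']
'e': index 0 in ['e', 'd', 'b', 'c'] -> ['e', 'd', 'b', 'c']
'd': index 1 in ['e', 'd', 'b', 'c'] -> ['d', 'e', 'b', 'c']


Output: [1, 2, 0, 2, 1, 0, 3, 0, 0, 1]


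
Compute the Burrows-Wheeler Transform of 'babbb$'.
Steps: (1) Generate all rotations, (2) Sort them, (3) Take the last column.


Rotations (sorted):
  0: $babbb -> last char: b
  1: abbb$b -> last char: b
  2: b$babb -> last char: b
  3: babbb$ -> last char: $
  4: bb$bab -> last char: b
  5: bbb$ba -> last char: a


BWT = bbb$ba


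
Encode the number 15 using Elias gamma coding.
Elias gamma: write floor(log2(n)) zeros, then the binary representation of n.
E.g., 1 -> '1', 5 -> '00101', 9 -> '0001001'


num_bits = floor(log2(15)) + 1 = 4
leading_zeros = num_bits - 1 = 3
binary(15) = 1111

Elias gamma(15) = '000' + '1111' = 0001111 (7 bits)


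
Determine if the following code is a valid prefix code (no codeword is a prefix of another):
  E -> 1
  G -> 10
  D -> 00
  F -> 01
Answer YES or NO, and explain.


Checking each pair (does one codeword prefix another?):
  E='1' vs G='10': prefix -- VIOLATION

NO -- this is NOT a valid prefix code. E (1) is a prefix of G (10).


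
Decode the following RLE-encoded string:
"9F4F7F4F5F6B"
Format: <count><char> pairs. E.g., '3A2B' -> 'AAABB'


Expanding each <count><char> pair:
  9F -> 'FFFFFFFFF'
  4F -> 'FFFF'
  7F -> 'FFFFFFF'
  4F -> 'FFFF'
  5F -> 'FFFFF'
  6B -> 'BBBBBB'

Decoded = FFFFFFFFFFFFFFFFFFFFFFFFFFFFFBBBBBB


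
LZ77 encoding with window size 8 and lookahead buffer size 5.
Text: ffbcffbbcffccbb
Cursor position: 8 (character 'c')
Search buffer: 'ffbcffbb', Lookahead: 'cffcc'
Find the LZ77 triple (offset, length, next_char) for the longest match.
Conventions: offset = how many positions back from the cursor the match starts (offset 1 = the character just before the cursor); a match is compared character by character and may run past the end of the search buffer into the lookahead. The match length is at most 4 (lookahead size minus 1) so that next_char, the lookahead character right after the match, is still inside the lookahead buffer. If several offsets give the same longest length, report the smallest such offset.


Try each offset into the search buffer:
  offset=1 (pos 7, char 'b'): match length 0
  offset=2 (pos 6, char 'b'): match length 0
  offset=3 (pos 5, char 'f'): match length 0
  offset=4 (pos 4, char 'f'): match length 0
  offset=5 (pos 3, char 'c'): match length 3
  offset=6 (pos 2, char 'b'): match length 0
  offset=7 (pos 1, char 'f'): match length 0
  offset=8 (pos 0, char 'f'): match length 0
Longest match has length 3 at offset 5.
next_char = character at position 8 + 3 = 11 -> 'c'

Best match: offset=5, length=3 (matching 'cff' starting at position 3)
LZ77 triple: (5, 3, 'c')


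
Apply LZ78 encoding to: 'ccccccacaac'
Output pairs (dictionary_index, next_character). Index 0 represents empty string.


LZ78 encoding steps:
Dictionary: {0: ''}
Step 1: w='' (idx 0), next='c' -> output (0, 'c'), add 'c' as idx 1
Step 2: w='c' (idx 1), next='c' -> output (1, 'c'), add 'cc' as idx 2
Step 3: w='cc' (idx 2), next='c' -> output (2, 'c'), add 'ccc' as idx 3
Step 4: w='' (idx 0), next='a' -> output (0, 'a'), add 'a' as idx 4
Step 5: w='c' (idx 1), next='a' -> output (1, 'a'), add 'ca' as idx 5
Step 6: w='a' (idx 4), next='c' -> output (4, 'c'), add 'ac' as idx 6


Encoded: [(0, 'c'), (1, 'c'), (2, 'c'), (0, 'a'), (1, 'a'), (4, 'c')]


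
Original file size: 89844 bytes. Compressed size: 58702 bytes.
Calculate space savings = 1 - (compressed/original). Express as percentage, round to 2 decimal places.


ratio = compressed/original = 58702/89844 = 0.653377
savings = 1 - ratio = 1 - 0.653377 = 0.346623
as a percentage: 0.346623 * 100 = 34.66%

Space savings = 1 - 58702/89844 = 34.66%


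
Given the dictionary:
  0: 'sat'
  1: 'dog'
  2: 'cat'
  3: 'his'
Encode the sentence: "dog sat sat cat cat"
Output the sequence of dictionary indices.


Look up each word in the dictionary:
  'dog' -> 1
  'sat' -> 0
  'sat' -> 0
  'cat' -> 2
  'cat' -> 2

Encoded: [1, 0, 0, 2, 2]


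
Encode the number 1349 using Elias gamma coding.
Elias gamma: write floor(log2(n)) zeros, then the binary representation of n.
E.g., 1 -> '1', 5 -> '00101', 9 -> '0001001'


num_bits = floor(log2(1349)) + 1 = 11
leading_zeros = num_bits - 1 = 10
binary(1349) = 10101000101

Elias gamma(1349) = '0000000000' + '10101000101' = 000000000010101000101 (21 bits)


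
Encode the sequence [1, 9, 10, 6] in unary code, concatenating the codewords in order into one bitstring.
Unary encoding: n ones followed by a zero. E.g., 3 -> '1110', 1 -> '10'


Encode each number as n ones followed by a terminating 0:
  1 -> 10 (2 bits)
  9 -> 1111111110 (10 bits)
  10 -> 11111111110 (11 bits)
  6 -> 1111110 (7 bits)
Total length = 2 + 10 + 11 + 7 = 30 bits.

Unary([1, 9, 10, 6]) = 101111111110111111111101111110 (30 bits)


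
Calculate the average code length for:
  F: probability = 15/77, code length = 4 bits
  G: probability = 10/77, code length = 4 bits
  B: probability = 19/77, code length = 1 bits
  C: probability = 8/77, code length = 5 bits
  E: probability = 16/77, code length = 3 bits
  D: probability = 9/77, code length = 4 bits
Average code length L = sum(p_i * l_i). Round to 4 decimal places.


Weighted contributions p_i * l_i:
  F: (15/77) * 4 = 60/77
  G: (10/77) * 4 = 40/77
  B: (19/77) * 1 = 19/77
  C: (8/77) * 5 = 40/77
  E: (16/77) * 3 = 48/77
  D: (9/77) * 4 = 36/77
Sum = (60 + 40 + 19 + 40 + 48 + 36)/77 = 243/77

L = 243/77 = 3.1558 bits/symbol


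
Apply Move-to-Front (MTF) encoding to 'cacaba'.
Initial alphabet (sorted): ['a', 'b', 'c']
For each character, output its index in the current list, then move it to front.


MTF encoding:
'c': index 2 in ['a', 'b', 'c'] -> ['c', 'a', 'b']
'a': index 1 in ['c', 'a', 'b'] -> ['a', 'c', 'b']
'c': index 1 in ['a', 'c', 'b'] -> ['c', 'a', 'b']
'a': index 1 in ['c', 'a', 'b'] -> ['a', 'c', 'b']
'b': index 2 in ['a', 'c', 'b'] -> ['b', 'a', 'c']
'a': index 1 in ['b', 'a', 'c'] -> ['a', 'b', 'c']


Output: [2, 1, 1, 1, 2, 1]


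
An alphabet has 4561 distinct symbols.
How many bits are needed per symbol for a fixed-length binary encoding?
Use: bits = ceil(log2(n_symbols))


log2(4561) = 12.1551
Bracket: 2^12 = 4096 < 4561 <= 2^13 = 8192
So ceil(log2(4561)) = 13

bits = ceil(log2(4561)) = ceil(12.1551) = 13 bits


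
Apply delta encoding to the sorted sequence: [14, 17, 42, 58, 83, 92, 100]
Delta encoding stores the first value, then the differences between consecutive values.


First value: 14
Deltas:
  17 - 14 = 3
  42 - 17 = 25
  58 - 42 = 16
  83 - 58 = 25
  92 - 83 = 9
  100 - 92 = 8


Delta encoded: [14, 3, 25, 16, 25, 9, 8]


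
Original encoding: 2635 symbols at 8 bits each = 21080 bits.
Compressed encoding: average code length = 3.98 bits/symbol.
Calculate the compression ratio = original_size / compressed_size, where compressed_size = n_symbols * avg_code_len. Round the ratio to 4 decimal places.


original_size = n_symbols * orig_bits = 2635 * 8 = 21080 bits
compressed_size = n_symbols * avg_code_len = 2635 * 3.98 = 10487.3 bits
ratio = original_size / compressed_size = 21080 / 10487.3 = 2.0101

Compression ratio = 2.0101


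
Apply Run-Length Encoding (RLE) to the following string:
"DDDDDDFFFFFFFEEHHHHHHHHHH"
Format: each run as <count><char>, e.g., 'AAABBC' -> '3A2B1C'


Scanning runs left to right:
  i=0: run of 'D' x 6 -> '6D'
  i=6: run of 'F' x 7 -> '7F'
  i=13: run of 'E' x 2 -> '2E'
  i=15: run of 'H' x 10 -> '10H'

RLE = 6D7F2E10H


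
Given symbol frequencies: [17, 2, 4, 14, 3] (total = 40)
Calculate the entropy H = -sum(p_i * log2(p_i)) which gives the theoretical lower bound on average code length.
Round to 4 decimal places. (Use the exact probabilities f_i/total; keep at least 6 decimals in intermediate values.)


Per-symbol terms -p_i * log2(p_i) with p_i = f_i/40:
  p = 17/40 = 0.425000: log2(p) = -1.234465, -p*log2(p) = 0.524648
  p = 2/40 = 0.050000: log2(p) = -4.321928, -p*log2(p) = 0.216096
  p = 4/40 = 0.100000: log2(p) = -3.321928, -p*log2(p) = 0.332193
  p = 14/40 = 0.350000: log2(p) = -1.514573, -p*log2(p) = 0.530101
  p = 3/40 = 0.075000: log2(p) = -3.736966, -p*log2(p) = 0.280272
H = 0.524648 + 0.216096 + 0.332193 + 0.530101 + 0.280272 = 1.883310

H = 1.8833 bits/symbol
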